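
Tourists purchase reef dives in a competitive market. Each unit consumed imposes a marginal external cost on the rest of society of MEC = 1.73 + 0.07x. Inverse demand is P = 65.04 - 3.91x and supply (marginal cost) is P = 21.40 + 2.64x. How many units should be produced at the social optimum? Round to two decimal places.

x* = 6.33

Social marginal benefit = demand − MEC = 63.31 - 3.98x.
Set SMB = MC: 63.31 - 3.98x = 21.40 + 2.64x → x* = 6.3308.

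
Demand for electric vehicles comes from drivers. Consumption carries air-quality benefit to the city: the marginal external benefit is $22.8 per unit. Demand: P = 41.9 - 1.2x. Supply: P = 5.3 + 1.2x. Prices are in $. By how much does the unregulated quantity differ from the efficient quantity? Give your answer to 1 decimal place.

Market equilibrium (private): 5.3 + 1.2x = 41.9 - 1.2x → x_m = 15.2500.
Social marginal benefit = demand + MEB = 64.7 - 1.2x.
Set SMB = MC: 64.7 - 1.2x = 5.3 + 1.2x → x* = 24.7500.
Gap = |15.2500 − 24.7500| = 9.5000.

9.5 units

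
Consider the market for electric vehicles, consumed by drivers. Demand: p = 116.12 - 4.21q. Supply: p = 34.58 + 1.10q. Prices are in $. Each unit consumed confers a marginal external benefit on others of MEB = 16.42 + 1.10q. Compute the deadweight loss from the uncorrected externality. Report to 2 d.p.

DWL = $131.79

Market equilibrium (private): 34.58 + 1.10q = 116.12 - 4.21q → q_m = 15.3559.
Social marginal benefit = demand + MEB = 132.54 - 3.11q.
Set SMB = MC: 132.54 - 3.11q = 34.58 + 1.10q → q* = 23.2684.
The loss is the area between SMB and MC from q* to q_m; with linear curves that's a triangle of height MEB(q_m).
DWL = ½ × 7.9125 × 33.3115 = 131.7886.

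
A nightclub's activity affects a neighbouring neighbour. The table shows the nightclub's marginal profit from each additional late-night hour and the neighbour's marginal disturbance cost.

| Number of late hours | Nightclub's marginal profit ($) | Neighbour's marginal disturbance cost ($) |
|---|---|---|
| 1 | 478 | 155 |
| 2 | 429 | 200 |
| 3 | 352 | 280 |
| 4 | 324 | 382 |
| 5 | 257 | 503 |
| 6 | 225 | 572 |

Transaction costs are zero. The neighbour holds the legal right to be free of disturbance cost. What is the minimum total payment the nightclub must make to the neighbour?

Efficient level: marginal profit ≥ marginal disturbance cost through level 3, so k* = 3.
With the neighbour holding the right, the nightclub must at least compensate total damage at k*: 155 + 200 + 280 = 635.

$635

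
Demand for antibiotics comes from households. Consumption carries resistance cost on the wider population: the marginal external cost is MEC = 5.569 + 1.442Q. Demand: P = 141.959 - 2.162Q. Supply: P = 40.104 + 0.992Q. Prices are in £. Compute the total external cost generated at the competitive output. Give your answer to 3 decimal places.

£931.773

Market equilibrium (private): 40.104 + 0.992Q = 141.959 - 2.162Q → Q_m = 32.2939.
Total external cost = ∫₀^{Q_m} (5.569 + 1.442Q) dQ = 5.569×32.2939 + ½×1.442×32.2939² = 931.7727.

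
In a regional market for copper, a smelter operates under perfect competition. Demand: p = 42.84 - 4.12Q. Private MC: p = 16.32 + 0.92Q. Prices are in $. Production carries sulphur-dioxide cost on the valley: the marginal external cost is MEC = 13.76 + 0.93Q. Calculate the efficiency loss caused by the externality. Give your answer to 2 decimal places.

DWL = $29.14

Market equilibrium (private): 16.32 + 0.92Q = 42.84 - 4.12Q → Q_m = 5.2619.
Social marginal cost = private MC + MEC = 30.08 + 1.85Q.
Set SMC = demand: 30.08 + 1.85Q = 42.84 - 4.12Q → Q* = 2.1374.
The loss is the area between SMC and demand from Q* to Q_m; with linear curves that's a triangle of height MEC(Q_m).
DWL = ½ × 3.1245 × 18.6536 = 29.1416.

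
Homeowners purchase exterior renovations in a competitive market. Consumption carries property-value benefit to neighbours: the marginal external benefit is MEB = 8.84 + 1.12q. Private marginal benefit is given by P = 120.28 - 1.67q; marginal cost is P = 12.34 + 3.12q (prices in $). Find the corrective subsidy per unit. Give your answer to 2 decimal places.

Social marginal benefit = demand + MEB = 129.12 - 0.55q.
Set SMB = MC: 129.12 - 0.55q = 12.34 + 3.12q → q* = 31.8202.
The Pigouvian subsidy equals MEB at q*: 8.84 + 1.12×31.8202 = 44.4786.

subsidy = $44.48 per unit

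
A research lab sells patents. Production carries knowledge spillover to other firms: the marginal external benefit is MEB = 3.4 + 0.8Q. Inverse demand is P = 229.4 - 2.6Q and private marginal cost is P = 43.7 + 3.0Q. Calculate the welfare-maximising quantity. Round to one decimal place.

Social marginal cost = private MC − MEB = 40.3 + 2.2Q.
Set SMC = demand: 40.3 + 2.2Q = 229.4 - 2.6Q → Q* = 39.3958.

Q* = 39.4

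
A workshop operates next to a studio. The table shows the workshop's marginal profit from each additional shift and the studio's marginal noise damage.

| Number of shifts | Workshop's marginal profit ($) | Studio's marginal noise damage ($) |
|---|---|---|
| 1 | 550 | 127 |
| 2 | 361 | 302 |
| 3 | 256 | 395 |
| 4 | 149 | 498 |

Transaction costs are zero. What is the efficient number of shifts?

2

Bargaining reaches the level where marginal profit last exceeds marginal noise damage.
That holds through level 2 (361 ≥ 302) but not at 3 (256 < 395).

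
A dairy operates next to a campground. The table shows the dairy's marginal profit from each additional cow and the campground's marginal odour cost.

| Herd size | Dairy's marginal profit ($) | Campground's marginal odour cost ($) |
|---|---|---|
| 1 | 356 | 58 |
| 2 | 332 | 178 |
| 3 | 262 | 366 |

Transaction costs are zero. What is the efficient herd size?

2

Bargaining reaches the level where marginal profit last exceeds marginal odour cost.
That holds through level 2 (332 ≥ 178) but not at 3 (262 < 366).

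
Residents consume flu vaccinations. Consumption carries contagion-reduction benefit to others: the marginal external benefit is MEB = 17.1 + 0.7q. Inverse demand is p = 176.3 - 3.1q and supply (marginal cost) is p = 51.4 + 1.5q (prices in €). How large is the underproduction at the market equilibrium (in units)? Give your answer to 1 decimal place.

9.3 units

Market equilibrium (private): 51.4 + 1.5q = 176.3 - 3.1q → q_m = 27.1522.
Social marginal benefit = demand + MEB = 193.4 - 2.4q.
Set SMB = MC: 193.4 - 2.4q = 51.4 + 1.5q → q* = 36.4103.
Gap = |27.1522 − 36.4103| = 9.2581.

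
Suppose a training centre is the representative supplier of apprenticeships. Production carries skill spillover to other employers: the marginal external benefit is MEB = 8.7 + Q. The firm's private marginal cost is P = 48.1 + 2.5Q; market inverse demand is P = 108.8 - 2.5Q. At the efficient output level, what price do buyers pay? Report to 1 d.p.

Social marginal cost = private MC − MEB = 39.4 + 1.5Q.
Set SMC = demand: 39.4 + 1.5Q = 108.8 - 2.5Q → Q* = 17.3500.
Consumer price on the demand curve at Q*: 108.8 − 2.5×17.3500 = 65.4250.

P = 65.4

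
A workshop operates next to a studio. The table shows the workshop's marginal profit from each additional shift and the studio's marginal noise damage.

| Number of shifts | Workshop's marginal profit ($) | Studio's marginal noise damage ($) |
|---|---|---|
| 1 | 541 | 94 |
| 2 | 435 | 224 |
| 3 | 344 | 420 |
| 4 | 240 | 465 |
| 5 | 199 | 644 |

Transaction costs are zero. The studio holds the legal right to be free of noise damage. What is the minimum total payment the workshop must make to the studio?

$318

Efficient level: marginal profit ≥ marginal noise damage through level 2, so k* = 2.
With the studio holding the right, the workshop must at least compensate total damage at k*: 94 + 224 = 318.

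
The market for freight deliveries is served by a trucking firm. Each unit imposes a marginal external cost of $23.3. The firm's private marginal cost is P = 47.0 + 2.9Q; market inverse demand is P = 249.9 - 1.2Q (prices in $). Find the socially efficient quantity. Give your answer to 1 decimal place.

Social marginal cost = private MC + MEC = 70.3 + 2.9Q.
Set SMC = demand: 70.3 + 2.9Q = 249.9 - 1.2Q → Q* = 43.8049.

Q* = 43.8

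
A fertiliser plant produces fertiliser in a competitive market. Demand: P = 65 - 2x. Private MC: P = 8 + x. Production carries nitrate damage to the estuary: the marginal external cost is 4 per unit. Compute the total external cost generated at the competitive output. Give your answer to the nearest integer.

Market equilibrium (private): 8 + x = 65 - 2x → x_m = 19.0000.
Total external cost = MEC × x_m = 4 × 19.0000 = 76.0000.

76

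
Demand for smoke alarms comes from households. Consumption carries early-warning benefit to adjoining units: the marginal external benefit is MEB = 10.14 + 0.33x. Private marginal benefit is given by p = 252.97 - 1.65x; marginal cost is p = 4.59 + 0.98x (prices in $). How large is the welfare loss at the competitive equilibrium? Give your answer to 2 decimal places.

DWL = $370.90

Market equilibrium (private): 4.59 + 0.98x = 252.97 - 1.65x → x_m = 94.4411.
Social marginal benefit = demand + MEB = 263.11 - 1.32x.
Set SMB = MC: 263.11 - 1.32x = 4.59 + 0.98x → x* = 112.4000.
The loss is the area between SMB and MC from x* to x_m; with linear curves that's a triangle of height MEB(x_m).
DWL = ½ × 17.9589 × 41.3056 = 370.9016.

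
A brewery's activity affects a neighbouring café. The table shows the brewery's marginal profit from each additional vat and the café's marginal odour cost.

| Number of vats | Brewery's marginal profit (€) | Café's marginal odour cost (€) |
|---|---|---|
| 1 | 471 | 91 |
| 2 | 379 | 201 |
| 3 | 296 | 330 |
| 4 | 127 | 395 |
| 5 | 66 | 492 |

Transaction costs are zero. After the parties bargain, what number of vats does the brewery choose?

Bargaining reaches the level where marginal profit last exceeds marginal odour cost.
That holds through level 2 (379 ≥ 201) but not at 3 (296 < 330).

2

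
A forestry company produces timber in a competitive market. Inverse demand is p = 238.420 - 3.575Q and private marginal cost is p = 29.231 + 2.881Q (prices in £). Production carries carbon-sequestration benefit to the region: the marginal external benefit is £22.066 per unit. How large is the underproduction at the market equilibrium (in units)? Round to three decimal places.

3.418 units

Market equilibrium (private): 29.231 + 2.881Q = 238.420 - 3.575Q → Q_m = 32.4023.
Social marginal cost = private MC − MEB = 7.165 + 2.881Q.
Set SMC = demand: 7.165 + 2.881Q = 238.420 - 3.575Q → Q* = 35.8202.
Gap = |32.4023 − 35.8202| = 3.4179.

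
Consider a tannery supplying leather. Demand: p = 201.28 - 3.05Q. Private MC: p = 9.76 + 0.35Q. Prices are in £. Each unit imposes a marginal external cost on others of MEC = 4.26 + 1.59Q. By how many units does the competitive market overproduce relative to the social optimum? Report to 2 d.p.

18.80 units

Market equilibrium (private): 9.76 + 0.35Q = 201.28 - 3.05Q → Q_m = 56.3294.
Social marginal cost = private MC + MEC = 14.02 + 1.94Q.
Set SMC = demand: 14.02 + 1.94Q = 201.28 - 3.05Q → Q* = 37.5271.
Gap = |56.3294 − 37.5271| = 18.8023.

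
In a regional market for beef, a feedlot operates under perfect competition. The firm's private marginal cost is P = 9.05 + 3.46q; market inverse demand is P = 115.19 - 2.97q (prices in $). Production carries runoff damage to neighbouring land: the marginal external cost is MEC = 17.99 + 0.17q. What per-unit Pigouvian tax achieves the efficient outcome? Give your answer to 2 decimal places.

Social marginal cost = private MC + MEC = 27.04 + 3.63q.
Set SMC = demand: 27.04 + 3.63q = 115.19 - 2.97q → q* = 13.3561.
The Pigouvian tax equals MEC at q*: 17.99 + 0.17×13.3561 = 20.2605.

tax = $20.26 per unit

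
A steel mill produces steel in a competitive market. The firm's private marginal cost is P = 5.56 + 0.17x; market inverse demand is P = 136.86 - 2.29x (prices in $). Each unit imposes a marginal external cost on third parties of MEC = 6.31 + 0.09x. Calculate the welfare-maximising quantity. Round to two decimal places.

Social marginal cost = private MC + MEC = 11.87 + 0.26x.
Set SMC = demand: 11.87 + 0.26x = 136.86 - 2.29x → x* = 49.0157.

x* = 49.02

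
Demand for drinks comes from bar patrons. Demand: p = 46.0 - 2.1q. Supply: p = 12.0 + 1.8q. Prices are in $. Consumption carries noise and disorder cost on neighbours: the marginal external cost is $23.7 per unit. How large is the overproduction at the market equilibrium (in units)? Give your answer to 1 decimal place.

6.1 units

Market equilibrium (private): 12.0 + 1.8q = 46.0 - 2.1q → q_m = 8.7179.
Social marginal benefit = demand − MEC = 22.3 - 2.1q.
Set SMB = MC: 22.3 - 2.1q = 12.0 + 1.8q → q* = 2.6410.
Gap = |8.7179 − 2.6410| = 6.0769.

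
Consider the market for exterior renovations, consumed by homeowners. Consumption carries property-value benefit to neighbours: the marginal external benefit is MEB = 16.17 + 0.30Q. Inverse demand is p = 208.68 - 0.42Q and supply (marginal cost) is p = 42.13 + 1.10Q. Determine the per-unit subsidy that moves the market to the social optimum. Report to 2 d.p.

subsidy = 61.10 per unit

Social marginal benefit = demand + MEB = 224.85 - 0.12Q.
Set SMB = MC: 224.85 - 0.12Q = 42.13 + 1.10Q → Q* = 149.7705.
The Pigouvian subsidy equals MEB at Q*: 16.17 + 0.30×149.7705 = 61.1012.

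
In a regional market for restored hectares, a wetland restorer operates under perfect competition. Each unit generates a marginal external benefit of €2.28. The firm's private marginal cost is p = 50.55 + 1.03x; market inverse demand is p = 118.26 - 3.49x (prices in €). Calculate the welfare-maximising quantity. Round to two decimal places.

Social marginal cost = private MC − MEB = 48.27 + 1.03x.
Set SMC = demand: 48.27 + 1.03x = 118.26 - 3.49x → x* = 15.4845.

x* = 15.48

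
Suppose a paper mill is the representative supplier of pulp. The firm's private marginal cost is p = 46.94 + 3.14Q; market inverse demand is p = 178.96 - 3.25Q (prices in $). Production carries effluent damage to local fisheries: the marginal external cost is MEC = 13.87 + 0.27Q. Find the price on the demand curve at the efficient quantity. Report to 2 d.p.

P = $121.30

Social marginal cost = private MC + MEC = 60.81 + 3.41Q.
Set SMC = demand: 60.81 + 3.41Q = 178.96 - 3.25Q → Q* = 17.7402.
Consumer price on the demand curve at Q*: 178.96 − 3.25×17.7402 = 121.3044.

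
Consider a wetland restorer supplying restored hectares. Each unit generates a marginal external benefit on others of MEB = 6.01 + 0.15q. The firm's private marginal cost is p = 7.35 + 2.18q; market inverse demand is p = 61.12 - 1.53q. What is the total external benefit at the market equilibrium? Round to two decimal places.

Market equilibrium (private): 7.35 + 2.18q = 61.12 - 1.53q → q_m = 14.4933.
Total external benefit = ∫₀^{q_m} (6.01 + 0.15q) dq = 6.01×14.4933 + ½×0.15×14.4933² = 102.8589.

102.86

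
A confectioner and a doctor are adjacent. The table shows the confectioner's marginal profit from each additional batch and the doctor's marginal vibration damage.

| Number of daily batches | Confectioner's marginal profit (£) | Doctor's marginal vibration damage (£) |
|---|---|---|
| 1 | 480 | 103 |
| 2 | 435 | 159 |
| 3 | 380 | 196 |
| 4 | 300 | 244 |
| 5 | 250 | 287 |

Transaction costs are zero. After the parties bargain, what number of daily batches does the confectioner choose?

Bargaining reaches the level where marginal profit last exceeds marginal vibration damage.
That holds through level 4 (300 ≥ 244) but not at 5 (250 < 287).

4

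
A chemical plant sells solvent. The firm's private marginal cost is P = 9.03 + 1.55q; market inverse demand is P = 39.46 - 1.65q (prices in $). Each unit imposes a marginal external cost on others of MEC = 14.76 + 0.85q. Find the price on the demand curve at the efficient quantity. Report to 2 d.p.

P = $33.08

Social marginal cost = private MC + MEC = 23.79 + 2.40q.
Set SMC = demand: 23.79 + 2.40q = 39.46 - 1.65q → q* = 3.8691.
Consumer price on the demand curve at q*: 39.46 − 1.65×3.8691 = 33.0760.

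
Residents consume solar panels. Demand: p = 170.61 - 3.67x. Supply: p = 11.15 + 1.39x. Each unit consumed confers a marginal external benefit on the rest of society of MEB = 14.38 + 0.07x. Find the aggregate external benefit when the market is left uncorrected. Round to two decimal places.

Market equilibrium (private): 11.15 + 1.39x = 170.61 - 3.67x → x_m = 31.5138.
Total external benefit = ∫₀^{x_m} (14.38 + 0.07x) dx = 14.38×31.5138 + ½×0.07×31.5138² = 487.9276.

487.93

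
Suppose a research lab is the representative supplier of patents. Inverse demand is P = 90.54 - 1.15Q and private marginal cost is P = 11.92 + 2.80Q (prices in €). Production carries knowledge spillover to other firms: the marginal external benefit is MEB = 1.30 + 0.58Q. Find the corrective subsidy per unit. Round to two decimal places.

subsidy = €15.05 per unit

Social marginal cost = private MC − MEB = 10.62 + 2.22Q.
Set SMC = demand: 10.62 + 2.22Q = 90.54 - 1.15Q → Q* = 23.7151.
The Pigouvian subsidy equals MEB at Q*: 1.30 + 0.58×23.7151 = 15.0548.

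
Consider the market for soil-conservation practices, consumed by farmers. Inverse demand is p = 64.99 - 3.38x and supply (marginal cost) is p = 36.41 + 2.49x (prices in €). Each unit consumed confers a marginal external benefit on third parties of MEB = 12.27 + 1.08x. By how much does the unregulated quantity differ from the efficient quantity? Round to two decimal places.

3.66 units

Market equilibrium (private): 36.41 + 2.49x = 64.99 - 3.38x → x_m = 4.8688.
Social marginal benefit = demand + MEB = 77.26 - 2.30x.
Set SMB = MC: 77.26 - 2.30x = 36.41 + 2.49x → x* = 8.5282.
Gap = |4.8688 − 8.5282| = 3.6594.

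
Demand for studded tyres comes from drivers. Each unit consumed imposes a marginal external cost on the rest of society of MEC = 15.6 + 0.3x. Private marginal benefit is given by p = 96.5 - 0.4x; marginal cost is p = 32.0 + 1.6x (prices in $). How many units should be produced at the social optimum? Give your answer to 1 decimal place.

Social marginal benefit = demand − MEC = 80.9 - 0.7x.
Set SMB = MC: 80.9 - 0.7x = 32.0 + 1.6x → x* = 21.2609.

x* = 21.3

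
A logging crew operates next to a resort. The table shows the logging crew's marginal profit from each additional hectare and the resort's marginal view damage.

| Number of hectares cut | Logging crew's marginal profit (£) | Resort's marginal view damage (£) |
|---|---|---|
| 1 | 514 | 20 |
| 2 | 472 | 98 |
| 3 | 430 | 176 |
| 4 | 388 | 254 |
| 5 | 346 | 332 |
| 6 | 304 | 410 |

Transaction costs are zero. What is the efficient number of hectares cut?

Bargaining reaches the level where marginal profit last exceeds marginal view damage.
That holds through level 5 (346 ≥ 332) but not at 6 (304 < 410).

5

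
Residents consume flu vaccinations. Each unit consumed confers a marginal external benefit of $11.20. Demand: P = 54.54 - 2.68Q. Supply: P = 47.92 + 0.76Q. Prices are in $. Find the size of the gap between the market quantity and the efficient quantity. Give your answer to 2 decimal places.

3.26 units

Market equilibrium (private): 47.92 + 0.76Q = 54.54 - 2.68Q → Q_m = 1.9244.
Social marginal benefit = demand + MEB = 65.74 - 2.68Q.
Set SMB = MC: 65.74 - 2.68Q = 47.92 + 0.76Q → Q* = 5.1802.
Gap = |1.9244 − 5.1802| = 3.2558.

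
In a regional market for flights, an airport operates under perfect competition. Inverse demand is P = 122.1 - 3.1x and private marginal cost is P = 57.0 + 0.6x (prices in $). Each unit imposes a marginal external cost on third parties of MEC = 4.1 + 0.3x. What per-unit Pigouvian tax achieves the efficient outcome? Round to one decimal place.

Social marginal cost = private MC + MEC = 61.1 + 0.9x.
Set SMC = demand: 61.1 + 0.9x = 122.1 - 3.1x → x* = 15.2500.
The Pigouvian tax equals MEC at x*: 4.1 + 0.3×15.2500 = 8.6750.

tax = $8.7 per unit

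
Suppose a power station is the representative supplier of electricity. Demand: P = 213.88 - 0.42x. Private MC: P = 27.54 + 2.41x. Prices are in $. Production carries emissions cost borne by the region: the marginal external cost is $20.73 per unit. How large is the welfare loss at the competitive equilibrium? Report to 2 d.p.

Market equilibrium (private): 27.54 + 2.41x = 213.88 - 0.42x → x_m = 65.8445.
Social marginal cost = private MC + MEC = 48.27 + 2.41x.
Set SMC = demand: 48.27 + 2.41x = 213.88 - 0.42x → x* = 58.5194.
Height of the DWL triangle at x_m is SMC(x_m) − demand(x_m) = MEC(x_m) = 20.7300.
DWL = ½ × 7.3251 × 20.7300 = 75.9247.

DWL = $75.92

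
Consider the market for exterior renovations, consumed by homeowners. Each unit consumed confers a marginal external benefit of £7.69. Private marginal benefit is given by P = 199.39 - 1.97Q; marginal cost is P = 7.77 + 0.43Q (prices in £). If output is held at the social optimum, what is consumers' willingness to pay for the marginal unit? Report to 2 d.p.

Social marginal benefit = demand + MEB = 207.08 - 1.97Q.
Set SMB = MC: 207.08 - 1.97Q = 7.77 + 0.43Q → Q* = 83.0458.
Consumer price on the demand curve at Q*: 199.39 − 1.97×83.0458 = 35.7898.

P = £35.79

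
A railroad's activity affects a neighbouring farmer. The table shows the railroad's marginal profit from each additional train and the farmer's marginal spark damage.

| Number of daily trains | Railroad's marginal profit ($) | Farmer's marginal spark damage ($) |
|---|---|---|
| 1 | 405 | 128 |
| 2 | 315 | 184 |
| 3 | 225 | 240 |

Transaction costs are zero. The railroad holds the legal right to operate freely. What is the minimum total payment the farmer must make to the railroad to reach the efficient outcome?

$225

Left alone the railroad would choose level 3 (marginal profit stays positive).
Efficient level: k* = 2 (marginal profit ≥ marginal spark damage through 2).
The farmer must at least cover the railroad's forgone profit from cutting 3→2: 225 = 225.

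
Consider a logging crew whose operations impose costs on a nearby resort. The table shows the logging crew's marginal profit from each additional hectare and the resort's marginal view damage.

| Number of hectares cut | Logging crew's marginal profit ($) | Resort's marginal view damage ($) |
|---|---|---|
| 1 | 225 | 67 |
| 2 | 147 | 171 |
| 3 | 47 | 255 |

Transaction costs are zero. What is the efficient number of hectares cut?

Bargaining reaches the level where marginal profit last exceeds marginal view damage.
That holds through level 1 (225 ≥ 67) but not at 2 (147 < 171).

1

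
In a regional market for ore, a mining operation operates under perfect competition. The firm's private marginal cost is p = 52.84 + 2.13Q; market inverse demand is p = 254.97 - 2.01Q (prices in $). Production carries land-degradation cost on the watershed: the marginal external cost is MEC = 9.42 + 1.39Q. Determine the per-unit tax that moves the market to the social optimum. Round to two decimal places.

Social marginal cost = private MC + MEC = 62.26 + 3.52Q.
Set SMC = demand: 62.26 + 3.52Q = 254.97 - 2.01Q → Q* = 34.8481.
The Pigouvian tax equals MEC at Q*: 9.42 + 1.39×34.8481 = 57.8589.

tax = $57.86 per unit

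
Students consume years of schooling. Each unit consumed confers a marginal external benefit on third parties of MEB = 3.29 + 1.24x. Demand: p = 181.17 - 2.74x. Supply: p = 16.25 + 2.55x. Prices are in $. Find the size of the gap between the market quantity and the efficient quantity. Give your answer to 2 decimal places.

Market equilibrium (private): 16.25 + 2.55x = 181.17 - 2.74x → x_m = 31.1758.
Social marginal benefit = demand + MEB = 184.46 - 1.50x.
Set SMB = MC: 184.46 - 1.50x = 16.25 + 2.55x → x* = 41.5333.
Gap = |31.1758 − 41.5333| = 10.3575.

10.36 units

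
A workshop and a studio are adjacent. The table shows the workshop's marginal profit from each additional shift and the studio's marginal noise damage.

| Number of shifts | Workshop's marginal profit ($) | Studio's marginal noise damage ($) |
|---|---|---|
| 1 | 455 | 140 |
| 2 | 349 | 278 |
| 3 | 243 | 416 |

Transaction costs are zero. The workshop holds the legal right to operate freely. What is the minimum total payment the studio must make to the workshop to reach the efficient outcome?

Left alone the workshop would choose level 3 (marginal profit stays positive).
Efficient level: k* = 2 (marginal profit ≥ marginal noise damage through 2).
The studio must at least cover the workshop's forgone profit from cutting 3→2: 243 = 243.

$243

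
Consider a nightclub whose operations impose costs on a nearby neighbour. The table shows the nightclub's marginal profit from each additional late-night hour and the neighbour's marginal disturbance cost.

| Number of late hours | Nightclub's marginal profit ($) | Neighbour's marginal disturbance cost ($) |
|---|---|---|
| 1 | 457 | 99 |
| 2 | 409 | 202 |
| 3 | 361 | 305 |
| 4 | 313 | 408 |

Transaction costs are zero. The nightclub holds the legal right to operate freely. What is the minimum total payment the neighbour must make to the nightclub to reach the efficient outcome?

Left alone the nightclub would choose level 4 (marginal profit stays positive).
Efficient level: k* = 3 (marginal profit ≥ marginal disturbance cost through 3).
The neighbour must at least cover the nightclub's forgone profit from cutting 4→3: 313 = 313.

$313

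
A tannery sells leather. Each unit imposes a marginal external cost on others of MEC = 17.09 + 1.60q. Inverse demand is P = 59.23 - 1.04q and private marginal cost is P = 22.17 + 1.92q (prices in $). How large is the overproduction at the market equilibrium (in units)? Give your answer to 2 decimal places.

8.14 units

Market equilibrium (private): 22.17 + 1.92q = 59.23 - 1.04q → q_m = 12.5203.
Social marginal cost = private MC + MEC = 39.26 + 3.52q.
Set SMC = demand: 39.26 + 3.52q = 59.23 - 1.04q → q* = 4.3794.
Gap = |12.5203 − 4.3794| = 8.1409.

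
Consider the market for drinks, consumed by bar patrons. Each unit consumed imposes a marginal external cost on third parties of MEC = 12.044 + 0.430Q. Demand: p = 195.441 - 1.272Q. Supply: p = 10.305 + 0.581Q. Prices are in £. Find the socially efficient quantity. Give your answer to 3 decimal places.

Q* = 75.818

Social marginal benefit = demand − MEC = 183.397 - 1.702Q.
Set SMB = MC: 183.397 - 1.702Q = 10.305 + 0.581Q → Q* = 75.8178.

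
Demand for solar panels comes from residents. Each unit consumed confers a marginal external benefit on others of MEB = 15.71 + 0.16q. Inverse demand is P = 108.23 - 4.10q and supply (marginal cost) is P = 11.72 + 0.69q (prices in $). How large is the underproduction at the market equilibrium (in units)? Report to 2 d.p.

Market equilibrium (private): 11.72 + 0.69q = 108.23 - 4.10q → q_m = 20.1482.
Social marginal benefit = demand + MEB = 123.94 - 3.94q.
Set SMB = MC: 123.94 - 3.94q = 11.72 + 0.69q → q* = 24.2376.
Gap = |20.1482 − 24.2376| = 4.0894.

4.09 units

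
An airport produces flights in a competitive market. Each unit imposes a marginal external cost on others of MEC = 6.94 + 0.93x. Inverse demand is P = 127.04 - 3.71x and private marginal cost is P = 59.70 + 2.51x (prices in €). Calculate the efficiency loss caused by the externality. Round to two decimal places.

Market equilibrium (private): 59.70 + 2.51x = 127.04 - 3.71x → x_m = 10.8264.
Social marginal cost = private MC + MEC = 66.64 + 3.44x.
Set SMC = demand: 66.64 + 3.44x = 127.04 - 3.71x → x* = 8.4476.
The welfare-loss triangle has base |x_m − x*| and height MEC(x_m) (the vertical gap between SMC and demand is zero at x* and MEC at x_m).
DWL = ½ × 2.3788 × 17.0085 = 20.2299.

DWL = €20.23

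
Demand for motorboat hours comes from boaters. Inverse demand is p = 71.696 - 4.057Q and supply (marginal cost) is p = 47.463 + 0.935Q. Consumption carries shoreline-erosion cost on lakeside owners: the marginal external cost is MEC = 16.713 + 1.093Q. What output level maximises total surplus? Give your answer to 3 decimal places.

Social marginal benefit = demand − MEC = 54.983 - 5.150Q.
Set SMB = MC: 54.983 - 5.150Q = 47.463 + 0.935Q → Q* = 1.2358.

Q* = 1.236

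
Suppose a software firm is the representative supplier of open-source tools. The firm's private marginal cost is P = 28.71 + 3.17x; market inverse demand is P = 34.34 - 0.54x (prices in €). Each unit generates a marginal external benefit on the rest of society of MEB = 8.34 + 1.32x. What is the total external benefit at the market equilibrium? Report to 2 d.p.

Market equilibrium (private): 28.71 + 3.17x = 34.34 - 0.54x → x_m = 1.5175.
Total external benefit = ∫₀^{x_m} (8.34 + 1.32x) dx = 8.34×1.5175 + ½×1.32×1.5175² = 14.1758.

€14.18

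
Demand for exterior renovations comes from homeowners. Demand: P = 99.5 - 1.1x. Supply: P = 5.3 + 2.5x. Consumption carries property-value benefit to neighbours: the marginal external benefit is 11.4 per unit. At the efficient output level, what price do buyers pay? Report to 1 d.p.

P = 67.2

Social marginal benefit = demand + MEB = 110.9 - 1.1x.
Set SMB = MC: 110.9 - 1.1x = 5.3 + 2.5x → x* = 29.3333.
Consumer price on the demand curve at x*: 99.5 − 1.1×29.3333 = 67.2334.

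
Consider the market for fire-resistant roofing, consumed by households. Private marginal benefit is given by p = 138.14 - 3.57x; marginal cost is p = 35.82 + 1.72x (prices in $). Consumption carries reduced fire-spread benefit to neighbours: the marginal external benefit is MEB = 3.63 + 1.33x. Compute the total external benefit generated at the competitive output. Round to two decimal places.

Market equilibrium (private): 35.82 + 1.72x = 138.14 - 3.57x → x_m = 19.3422.
Total external benefit = ∫₀^{x_m} (3.63 + 1.33x) dx = 3.63×19.3422 + ½×1.33×19.3422² = 319.0025.

$319.00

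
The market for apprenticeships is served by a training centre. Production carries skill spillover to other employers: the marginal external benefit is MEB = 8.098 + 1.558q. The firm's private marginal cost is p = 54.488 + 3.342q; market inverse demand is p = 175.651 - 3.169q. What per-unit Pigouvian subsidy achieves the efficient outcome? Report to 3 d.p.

subsidy = 48.758 per unit

Social marginal cost = private MC − MEB = 46.390 + 1.784q.
Set SMC = demand: 46.390 + 1.784q = 175.651 - 3.169q → q* = 26.0975.
The Pigouvian subsidy equals MEB at q*: 8.098 + 1.558×26.0975 = 48.7579.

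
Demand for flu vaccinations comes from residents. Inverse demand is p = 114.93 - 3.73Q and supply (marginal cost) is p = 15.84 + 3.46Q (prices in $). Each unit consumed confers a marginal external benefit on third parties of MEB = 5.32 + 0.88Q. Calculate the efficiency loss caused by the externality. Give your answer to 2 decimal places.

DWL = $24.12

Market equilibrium (private): 15.84 + 3.46Q = 114.93 - 3.73Q → Q_m = 13.7816.
Social marginal benefit = demand + MEB = 120.25 - 2.85Q.
Set SMB = MC: 120.25 - 2.85Q = 15.84 + 3.46Q → Q* = 16.5468.
The welfare-loss triangle has base |Q_m − Q*| and height MEB(Q_m) (the vertical gap between SMB and MC is zero at Q* and MEB at Q_m).
DWL = ½ × 2.7652 × 17.4478 = 24.1233.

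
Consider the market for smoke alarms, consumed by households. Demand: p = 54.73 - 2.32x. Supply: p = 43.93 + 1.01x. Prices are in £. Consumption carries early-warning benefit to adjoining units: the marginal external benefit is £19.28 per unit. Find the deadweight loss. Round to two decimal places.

Market equilibrium (private): 43.93 + 1.01x = 54.73 - 2.32x → x_m = 3.2432.
Social marginal benefit = demand + MEB = 74.01 - 2.32x.
Set SMB = MC: 74.01 - 2.32x = 43.93 + 1.01x → x* = 9.0330.
Between x* and x_m the wedge SMB − MC runs linearly from 0 to MEB(x_m), so the loss is a triangle.
DWL = ½ × 5.7898 × 19.2800 = 55.8137.

DWL = £55.81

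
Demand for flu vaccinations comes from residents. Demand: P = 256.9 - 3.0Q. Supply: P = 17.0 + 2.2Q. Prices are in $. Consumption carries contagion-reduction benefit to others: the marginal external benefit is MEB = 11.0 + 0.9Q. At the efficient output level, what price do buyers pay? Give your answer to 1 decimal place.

P = $81.9

Social marginal benefit = demand + MEB = 267.9 - 2.1Q.
Set SMB = MC: 267.9 - 2.1Q = 17.0 + 2.2Q → Q* = 58.3488.
Consumer price on the demand curve at Q*: 256.9 − 3.0×58.3488 = 81.8536.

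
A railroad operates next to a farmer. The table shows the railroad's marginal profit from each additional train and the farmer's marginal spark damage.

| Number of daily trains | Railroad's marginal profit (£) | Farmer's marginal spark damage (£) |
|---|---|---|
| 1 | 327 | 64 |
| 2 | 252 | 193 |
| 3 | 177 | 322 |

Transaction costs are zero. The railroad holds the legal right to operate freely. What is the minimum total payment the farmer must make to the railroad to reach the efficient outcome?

£177

Left alone the railroad would choose level 3 (marginal profit stays positive).
Efficient level: k* = 2 (marginal profit ≥ marginal spark damage through 2).
The farmer must at least cover the railroad's forgone profit from cutting 3→2: 177 = 177.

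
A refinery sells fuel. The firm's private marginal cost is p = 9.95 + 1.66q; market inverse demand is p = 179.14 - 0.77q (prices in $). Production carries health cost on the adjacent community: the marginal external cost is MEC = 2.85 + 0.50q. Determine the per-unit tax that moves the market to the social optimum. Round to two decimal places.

Social marginal cost = private MC + MEC = 12.80 + 2.16q.
Set SMC = demand: 12.80 + 2.16q = 179.14 - 0.77q → q* = 56.7713.
The Pigouvian tax equals MEC at q*: 2.85 + 0.50×56.7713 = 31.2357.

tax = $31.24 per unit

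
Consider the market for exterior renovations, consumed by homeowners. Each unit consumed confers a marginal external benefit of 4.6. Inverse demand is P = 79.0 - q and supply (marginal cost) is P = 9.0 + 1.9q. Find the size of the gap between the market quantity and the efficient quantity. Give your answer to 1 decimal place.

Market equilibrium (private): 9.0 + 1.9q = 79.0 - q → q_m = 24.1379.
Social marginal benefit = demand + MEB = 83.6 - q.
Set SMB = MC: 83.6 - q = 9.0 + 1.9q → q* = 25.7241.
Gap = |24.1379 − 25.7241| = 1.5862.

1.6 units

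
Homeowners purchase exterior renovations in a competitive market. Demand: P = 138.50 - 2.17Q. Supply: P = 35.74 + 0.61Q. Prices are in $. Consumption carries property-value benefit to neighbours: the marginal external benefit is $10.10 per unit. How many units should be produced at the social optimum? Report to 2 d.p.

Q* = 40.60

Social marginal benefit = demand + MEB = 148.60 - 2.17Q.
Set SMB = MC: 148.60 - 2.17Q = 35.74 + 0.61Q → Q* = 40.5971.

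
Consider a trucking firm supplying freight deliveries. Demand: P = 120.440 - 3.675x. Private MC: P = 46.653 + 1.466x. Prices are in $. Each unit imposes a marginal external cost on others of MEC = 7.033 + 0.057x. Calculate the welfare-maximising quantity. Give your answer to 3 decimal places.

x* = 12.842

Social marginal cost = private MC + MEC = 53.686 + 1.523x.
Set SMC = demand: 53.686 + 1.523x = 120.440 - 3.675x → x* = 12.8422.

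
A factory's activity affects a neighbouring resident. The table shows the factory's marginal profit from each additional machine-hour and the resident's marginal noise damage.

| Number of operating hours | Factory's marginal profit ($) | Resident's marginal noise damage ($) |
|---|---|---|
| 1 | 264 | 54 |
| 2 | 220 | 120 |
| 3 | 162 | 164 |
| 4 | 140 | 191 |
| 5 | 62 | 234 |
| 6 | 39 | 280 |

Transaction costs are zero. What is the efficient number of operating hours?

Bargaining reaches the level where marginal profit last exceeds marginal noise damage.
That holds through level 2 (220 ≥ 120) but not at 3 (162 < 164).

2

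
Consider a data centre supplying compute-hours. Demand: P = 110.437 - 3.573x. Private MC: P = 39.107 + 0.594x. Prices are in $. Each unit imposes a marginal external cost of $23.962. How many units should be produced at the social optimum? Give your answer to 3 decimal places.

Social marginal cost = private MC + MEC = 63.069 + 0.594x.
Set SMC = demand: 63.069 + 0.594x = 110.437 - 3.573x → x* = 11.3674.

x* = 11.367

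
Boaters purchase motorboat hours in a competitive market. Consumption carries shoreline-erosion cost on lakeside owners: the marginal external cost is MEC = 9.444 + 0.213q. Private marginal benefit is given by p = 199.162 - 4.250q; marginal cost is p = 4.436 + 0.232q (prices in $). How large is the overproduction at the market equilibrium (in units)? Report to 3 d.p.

Market equilibrium (private): 4.436 + 0.232q = 199.162 - 4.250q → q_m = 43.4462.
Social marginal benefit = demand − MEC = 189.718 - 4.463q.
Set SMB = MC: 189.718 - 4.463q = 4.436 + 0.232q → q* = 39.4637.
Gap = |43.4462 − 39.4637| = 3.9825.

3.983 units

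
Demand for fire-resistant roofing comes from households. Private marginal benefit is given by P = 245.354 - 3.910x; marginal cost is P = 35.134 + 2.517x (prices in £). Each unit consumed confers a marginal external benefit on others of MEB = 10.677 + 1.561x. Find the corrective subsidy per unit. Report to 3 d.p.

subsidy = £81.540 per unit

Social marginal benefit = demand + MEB = 256.031 - 2.349x.
Set SMB = MC: 256.031 - 2.349x = 35.134 + 2.517x → x* = 45.3960.
The Pigouvian subsidy equals MEB at x*: 10.677 + 1.561×45.3960 = 81.5402.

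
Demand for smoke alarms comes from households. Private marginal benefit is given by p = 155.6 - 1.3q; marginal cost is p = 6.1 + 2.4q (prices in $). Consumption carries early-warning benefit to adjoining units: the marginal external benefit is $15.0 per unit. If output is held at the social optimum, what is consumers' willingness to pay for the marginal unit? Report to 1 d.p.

P = $97.8

Social marginal benefit = demand + MEB = 170.6 - 1.3q.
Set SMB = MC: 170.6 - 1.3q = 6.1 + 2.4q → q* = 44.4595.
Consumer price on the demand curve at q*: 155.6 − 1.3×44.4595 = 97.8027.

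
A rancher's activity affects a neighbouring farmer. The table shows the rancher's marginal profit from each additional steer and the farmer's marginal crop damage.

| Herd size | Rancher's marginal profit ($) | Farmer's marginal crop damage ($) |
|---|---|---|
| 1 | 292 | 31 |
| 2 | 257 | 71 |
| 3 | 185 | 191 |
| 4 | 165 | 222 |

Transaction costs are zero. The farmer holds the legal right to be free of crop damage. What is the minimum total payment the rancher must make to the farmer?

Efficient level: marginal profit ≥ marginal crop damage through level 2, so k* = 2.
With the farmer holding the right, the rancher must at least compensate total damage at k*: 31 + 71 = 102.

$102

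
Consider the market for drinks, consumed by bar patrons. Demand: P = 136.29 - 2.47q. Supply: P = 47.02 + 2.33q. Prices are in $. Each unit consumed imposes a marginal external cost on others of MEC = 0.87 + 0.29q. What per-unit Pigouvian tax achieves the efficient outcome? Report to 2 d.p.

tax = $5.91 per unit

Social marginal benefit = demand − MEC = 135.42 - 2.76q.
Set SMB = MC: 135.42 - 2.76q = 47.02 + 2.33q → q* = 17.3674.
The Pigouvian tax equals MEC at q*: 0.87 + 0.29×17.3674 = 5.9065.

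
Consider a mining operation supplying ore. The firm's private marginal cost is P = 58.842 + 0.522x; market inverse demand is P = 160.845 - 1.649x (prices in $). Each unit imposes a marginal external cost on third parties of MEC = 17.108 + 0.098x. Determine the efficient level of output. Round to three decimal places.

Social marginal cost = private MC + MEC = 75.950 + 0.620x.
Set SMC = demand: 75.950 + 0.620x = 160.845 - 1.649x → x* = 37.4152.

x* = 37.415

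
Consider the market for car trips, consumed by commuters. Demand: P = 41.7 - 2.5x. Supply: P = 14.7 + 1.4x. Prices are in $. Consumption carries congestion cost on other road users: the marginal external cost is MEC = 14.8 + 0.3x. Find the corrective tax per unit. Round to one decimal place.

tax = $15.7 per unit

Social marginal benefit = demand − MEC = 26.9 - 2.8x.
Set SMB = MC: 26.9 - 2.8x = 14.7 + 1.4x → x* = 2.9048.
The Pigouvian tax equals MEC at x*: 14.8 + 0.3×2.9048 = 15.6714.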